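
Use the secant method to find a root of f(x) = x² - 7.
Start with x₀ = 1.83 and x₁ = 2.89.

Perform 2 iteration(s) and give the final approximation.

f(x) = x² - 7
x₀ = 1.83, x₁ = 2.89

Secant formula: x_{n+1} = x_n - f(x_n)(x_n - x_{n-1})/(f(x_n) - f(x_{n-1}))

Iteration 1:
  f(1.830000) = -3.651100
  f(2.890000) = 1.352100
  x_2 = 2.890000 - 1.352100×(2.890000 - 1.830000)/(1.352100 - (-3.651100))
       = 2.603538
Iteration 2:
  f(2.890000) = 1.352100
  f(2.603538) = -0.221589
  x_3 = 2.603538 - (-0.221589)×(2.603538 - 2.890000)/(-0.221589 - 1.352100)
       = 2.643874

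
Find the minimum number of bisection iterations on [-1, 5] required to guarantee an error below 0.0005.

We need (b-a)/2^n ≤ 0.0005
(5 - (-1))/2^n ≤ 0.0005
6/2^n ≤ 0.0005
2^n ≥ 12000
n ≥ log₂(12000) = 13.55
n ≥ 14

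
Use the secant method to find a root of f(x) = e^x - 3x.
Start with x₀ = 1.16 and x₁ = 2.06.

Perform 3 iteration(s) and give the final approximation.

f(x) = e^x - 3x
x₀ = 1.16, x₁ = 2.06

Secant formula: x_{n+1} = x_n - f(x_n)(x_n - x_{n-1})/(f(x_n) - f(x_{n-1}))

Iteration 1:
  f(1.160000) = -0.290067
  f(2.060000) = 1.665970
  x_2 = 2.060000 - 1.665970×(2.060000 - 1.160000)/(1.665970 - (-0.290067))
       = 1.293464
Iteration 2:
  f(2.060000) = 1.665970
  f(1.293464) = -0.235000
  x_3 = 1.293464 - (-0.235000)×(1.293464 - 2.060000)/(-0.235000 - 1.665970)
       = 1.388224
Iteration 3:
  f(1.293464) = -0.235000
  f(1.388224) = -0.156946
  x_4 = 1.388224 - (-0.156946)×(1.388224 - 1.293464)/(-0.156946 - (-0.235000))
       = 1.578762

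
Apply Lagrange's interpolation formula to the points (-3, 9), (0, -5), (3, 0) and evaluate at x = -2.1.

Lagrange interpolation formula:
P(x) = Σ yᵢ × Lᵢ(x)
where Lᵢ(x) = Π_{j≠i} (x - xⱼ)/(xᵢ - xⱼ)

L_0(-2.1) = (-2.1 - 0)/(-3 - 0) × (-2.1 - 3)/(-3 - 3) = 0.595000
L_1(-2.1) = (-2.1 - (-3))/(0 - (-3)) × (-2.1 - 3)/(0 - 3) = 0.510000
L_2(-2.1) = (-2.1 - (-3))/(3 - (-3)) × (-2.1 - 0)/(3 - 0) = -0.105000

P(-2.1) = 9×L_0(-2.1) + (-5)×L_1(-2.1) + 0×L_2(-2.1)
P(-2.1) = 2.805000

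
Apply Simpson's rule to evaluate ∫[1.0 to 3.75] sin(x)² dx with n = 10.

f(x) = sin(x)²
a = 1.0, b = 3.75, n = 10
h = (b - a)/n = 0.275000

Simpson's rule: (h/3)[f(x₀) + 4f(x₁) + 2f(x₂) + ... + f(xₙ)]

x_0 = 1.0000, f(x_0) = 0.708073, coefficient = 1
x_1 = 1.2750, f(x_1) = 0.915027, coefficient = 4
x_2 = 1.5500, f(x_2) = 0.999568, coefficient = 2
x_3 = 1.8250, f(x_3) = 0.936760, coefficient = 4
x_4 = 2.1000, f(x_4) = 0.745130, coefficient = 2
x_5 = 2.3750, f(x_5) = 0.481199, coefficient = 4
x_6 = 2.6500, f(x_6) = 0.222813, coefficient = 2
x_7 = 2.9250, f(x_7) = 0.046183, coefficient = 4
x_8 = 3.2000, f(x_8) = 0.003408, coefficient = 2
x_9 = 3.4750, f(x_9) = 0.107102, coefficient = 4
x_10 = 3.7500, f(x_10) = 0.326682, coefficient = 1

I ≈ (0.275000/3) × 14.921679 = 1.367821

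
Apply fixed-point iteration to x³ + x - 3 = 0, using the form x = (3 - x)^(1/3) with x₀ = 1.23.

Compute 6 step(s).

Equation: x³ + x - 3 = 0
Fixed-point form: x = (3 - x)^(1/3)
x₀ = 1.23

x_1 = g(1.230000) = 1.209645
x_2 = g(1.209645) = 1.214264
x_3 = g(1.214264) = 1.213219
x_4 = g(1.213219) = 1.213455
x_5 = g(1.213455) = 1.213402
x_6 = g(1.213402) = 1.213414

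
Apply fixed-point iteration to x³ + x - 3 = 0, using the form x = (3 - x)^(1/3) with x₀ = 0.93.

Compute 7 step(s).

Equation: x³ + x - 3 = 0
Fixed-point form: x = (3 - x)^(1/3)
x₀ = 0.93

x_1 = g(0.930000) = 1.274452
x_2 = g(1.274452) = 1.199432
x_3 = g(1.199432) = 1.216568
x_4 = g(1.216568) = 1.212697
x_5 = g(1.212697) = 1.213574
x_6 = g(1.213574) = 1.213375
x_7 = g(1.213375) = 1.213420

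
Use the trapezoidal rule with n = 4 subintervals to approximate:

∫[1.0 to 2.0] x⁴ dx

f(x) = x⁴
a = 1.0, b = 2.0, n = 4
h = (b - a)/n = 0.250000

Trapezoidal rule: (h/2)[f(x₀) + 2f(x₁) + 2f(x₂) + ... + f(xₙ)]

x_0 = 1.0000, f(x_0) = 1.000000, coefficient = 1
x_1 = 1.2500, f(x_1) = 2.441406, coefficient = 2
x_2 = 1.5000, f(x_2) = 5.062500, coefficient = 2
x_3 = 1.7500, f(x_3) = 9.378906, coefficient = 2
x_4 = 2.0000, f(x_4) = 16.000000, coefficient = 1

I ≈ (0.250000/2) × 50.765625 = 6.345703
Exact value: 6.200000
Error: 0.145703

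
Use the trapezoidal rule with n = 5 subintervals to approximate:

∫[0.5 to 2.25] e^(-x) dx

f(x) = e^(-x)
a = 0.5, b = 2.25, n = 5
h = (b - a)/n = 0.350000

Trapezoidal rule: (h/2)[f(x₀) + 2f(x₁) + 2f(x₂) + ... + f(xₙ)]

x_0 = 0.5000, f(x_0) = 0.606531, coefficient = 1
x_1 = 0.8500, f(x_1) = 0.427415, coefficient = 2
x_2 = 1.2000, f(x_2) = 0.301194, coefficient = 2
x_3 = 1.5500, f(x_3) = 0.212248, coefficient = 2
x_4 = 1.9000, f(x_4) = 0.149569, coefficient = 2
x_5 = 2.2500, f(x_5) = 0.105399, coefficient = 1

I ≈ (0.350000/2) × 2.892781 = 0.506237
Exact value: 0.501131
Error: 0.005105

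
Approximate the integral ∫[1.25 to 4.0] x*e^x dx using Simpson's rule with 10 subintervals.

f(x) = x*e^x
a = 1.25, b = 4.0, n = 10
h = (b - a)/n = 0.275000

Simpson's rule: (h/3)[f(x₀) + 4f(x₁) + 2f(x₂) + ... + f(xₙ)]

x_0 = 1.2500, f(x_0) = 4.362929, coefficient = 1
x_1 = 1.5250, f(x_1) = 7.007594, coefficient = 4
x_2 = 1.8000, f(x_2) = 10.889365, coefficient = 2
x_3 = 2.0750, f(x_3) = 16.526434, coefficient = 4
x_4 = 2.3500, f(x_4) = 24.641089, coefficient = 2
x_5 = 2.6250, f(x_5) = 36.237007, coefficient = 4
x_6 = 2.9000, f(x_6) = 52.705022, coefficient = 2
x_7 = 3.1750, f(x_7) = 75.967653, coefficient = 4
x_8 = 3.4500, f(x_8) = 108.676353, coefficient = 2
x_9 = 3.7250, f(x_9) = 154.480342, coefficient = 4
x_10 = 4.0000, f(x_10) = 218.392600, coefficient = 1

I ≈ (0.275000/3) × 1777.455308 = 162.933403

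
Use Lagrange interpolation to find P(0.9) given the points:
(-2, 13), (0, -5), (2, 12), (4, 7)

Lagrange interpolation formula:
P(x) = Σ yᵢ × Lᵢ(x)
where Lᵢ(x) = Π_{j≠i} (x - xⱼ)/(xᵢ - xⱼ)

L_0(0.9) = (0.9 - 0)/(-2 - 0) × (0.9 - 2)/(-2 - 2) × (0.9 - 4)/(-2 - 4) = -0.063938
L_1(0.9) = (0.9 - (-2))/(0 - (-2)) × (0.9 - 2)/(0 - 2) × (0.9 - 4)/(0 - 4) = 0.618062
L_2(0.9) = (0.9 - (-2))/(2 - (-2)) × (0.9 - 0)/(2 - 0) × (0.9 - 4)/(2 - 4) = 0.505687
L_3(0.9) = (0.9 - (-2))/(4 - (-2)) × (0.9 - 0)/(4 - 0) × (0.9 - 2)/(4 - 2) = -0.059813

P(0.9) = 13×L_0(0.9) + (-5)×L_1(0.9) + 12×L_2(0.9) + 7×L_3(0.9)
P(0.9) = 1.728062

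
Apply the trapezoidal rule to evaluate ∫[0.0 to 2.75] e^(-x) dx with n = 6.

f(x) = e^(-x)
a = 0.0, b = 2.75, n = 6
h = (b - a)/n = 0.458333

Trapezoidal rule: (h/2)[f(x₀) + 2f(x₁) + 2f(x₂) + ... + f(xₙ)]

x_0 = 0.0000, f(x_0) = 1.000000, coefficient = 1
x_1 = 0.4583, f(x_1) = 0.632337, coefficient = 2
x_2 = 0.9167, f(x_2) = 0.399850, coefficient = 2
x_3 = 1.3750, f(x_3) = 0.252840, coefficient = 2
x_4 = 1.8333, f(x_4) = 0.159880, coefficient = 2
x_5 = 2.2917, f(x_5) = 0.101098, coefficient = 2
x_6 = 2.7500, f(x_6) = 0.063928, coefficient = 1

I ≈ (0.458333/2) × 4.155935 = 0.952402
Exact value: 0.936072
Error: 0.016330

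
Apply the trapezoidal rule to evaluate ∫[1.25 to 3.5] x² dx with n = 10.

f(x) = x²
a = 1.25, b = 3.5, n = 10
h = (b - a)/n = 0.225000

Trapezoidal rule: (h/2)[f(x₀) + 2f(x₁) + 2f(x₂) + ... + f(xₙ)]

x_0 = 1.2500, f(x_0) = 1.562500, coefficient = 1
x_1 = 1.4750, f(x_1) = 2.175625, coefficient = 2
x_2 = 1.7000, f(x_2) = 2.890000, coefficient = 2
x_3 = 1.9250, f(x_3) = 3.705625, coefficient = 2
x_4 = 2.1500, f(x_4) = 4.622500, coefficient = 2
x_5 = 2.3750, f(x_5) = 5.640625, coefficient = 2
x_6 = 2.6000, f(x_6) = 6.760000, coefficient = 2
x_7 = 2.8250, f(x_7) = 7.980625, coefficient = 2
x_8 = 3.0500, f(x_8) = 9.302500, coefficient = 2
x_9 = 3.2750, f(x_9) = 10.725625, coefficient = 2
x_10 = 3.5000, f(x_10) = 12.250000, coefficient = 1

I ≈ (0.225000/2) × 121.418750 = 13.659609
Exact value: 13.640625
Error: 0.018984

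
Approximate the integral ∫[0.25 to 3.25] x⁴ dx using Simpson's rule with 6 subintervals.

f(x) = x⁴
a = 0.25, b = 3.25, n = 6
h = (b - a)/n = 0.500000

Simpson's rule: (h/3)[f(x₀) + 4f(x₁) + 2f(x₂) + ... + f(xₙ)]

x_0 = 0.2500, f(x_0) = 0.003906, coefficient = 1
x_1 = 0.7500, f(x_1) = 0.316406, coefficient = 4
x_2 = 1.2500, f(x_2) = 2.441406, coefficient = 2
x_3 = 1.7500, f(x_3) = 9.378906, coefficient = 4
x_4 = 2.2500, f(x_4) = 25.628906, coefficient = 2
x_5 = 2.7500, f(x_5) = 57.191406, coefficient = 4
x_6 = 3.2500, f(x_6) = 111.566406, coefficient = 1

I ≈ (0.500000/3) × 435.257812 = 72.542969
Exact value: 72.517969
Error: 0.025000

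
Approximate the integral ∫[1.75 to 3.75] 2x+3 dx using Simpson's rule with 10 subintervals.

f(x) = 2x+3
a = 1.75, b = 3.75, n = 10
h = (b - a)/n = 0.200000

Simpson's rule: (h/3)[f(x₀) + 4f(x₁) + 2f(x₂) + ... + f(xₙ)]

x_0 = 1.7500, f(x_0) = 6.500000, coefficient = 1
x_1 = 1.9500, f(x_1) = 6.900000, coefficient = 4
x_2 = 2.1500, f(x_2) = 7.300000, coefficient = 2
x_3 = 2.3500, f(x_3) = 7.700000, coefficient = 4
x_4 = 2.5500, f(x_4) = 8.100000, coefficient = 2
x_5 = 2.7500, f(x_5) = 8.500000, coefficient = 4
x_6 = 2.9500, f(x_6) = 8.900000, coefficient = 2
x_7 = 3.1500, f(x_7) = 9.300000, coefficient = 4
x_8 = 3.3500, f(x_8) = 9.700000, coefficient = 2
x_9 = 3.5500, f(x_9) = 10.100000, coefficient = 4
x_10 = 3.7500, f(x_10) = 10.500000, coefficient = 1

I ≈ (0.200000/3) × 255.000000 = 17.000000
Exact value: 17.000000
Error: 0.000000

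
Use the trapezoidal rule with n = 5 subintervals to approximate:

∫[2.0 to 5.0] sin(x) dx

f(x) = sin(x)
a = 2.0, b = 5.0, n = 5
h = (b - a)/n = 0.600000

Trapezoidal rule: (h/2)[f(x₀) + 2f(x₁) + 2f(x₂) + ... + f(xₙ)]

x_0 = 2.0000, f(x_0) = 0.909297, coefficient = 1
x_1 = 2.6000, f(x_1) = 0.515501, coefficient = 2
x_2 = 3.2000, f(x_2) = -0.058374, coefficient = 2
x_3 = 3.8000, f(x_3) = -0.611858, coefficient = 2
x_4 = 4.4000, f(x_4) = -0.951602, coefficient = 2
x_5 = 5.0000, f(x_5) = -0.958924, coefficient = 1

I ≈ (0.600000/2) × -2.262292 = -0.678688
Exact value: -0.699809
Error: 0.021121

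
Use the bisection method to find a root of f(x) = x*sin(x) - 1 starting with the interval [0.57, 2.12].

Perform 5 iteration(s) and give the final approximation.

f(x) = x*sin(x) - 1
Initial interval: [0.57, 2.12]

Iteration 1:
  c_1 = (0.570000 + 2.120000)/2 = 1.345000
  f(c_1) = f(1.345000) = 0.310859
  f(a) × f(c) < 0, new interval: [0.570000, 1.345000]
Iteration 2:
  c_2 = (0.570000 + 1.345000)/2 = 0.957500
  f(c_2) = f(0.957500) = -0.216999
  f(a) × f(c) ≥ 0, new interval: [0.957500, 1.345000]
Iteration 3:
  c_3 = (0.957500 + 1.345000)/2 = 1.151250
  f(c_3) = f(1.151250) = 0.051407
  f(a) × f(c) < 0, new interval: [0.957500, 1.151250]
Iteration 4:
  c_4 = (0.957500 + 1.151250)/2 = 1.054375
  f(c_4) = f(1.054375) = -0.083124
  f(a) × f(c) ≥ 0, new interval: [1.054375, 1.151250]
Iteration 5:
  c_5 = (1.054375 + 1.151250)/2 = 1.102813
  f(c_5) = f(1.102813) = -0.015762
  f(a) × f(c) ≥ 0, new interval: [1.102813, 1.151250]

After 5 iteration(s), the approximation is c_5 = 1.102813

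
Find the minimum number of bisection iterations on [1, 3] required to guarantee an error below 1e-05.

We need (b-a)/2^n ≤ 1e-05
(3 - 1)/2^n ≤ 1e-05
2/2^n ≤ 1e-05
2^n ≥ 200000
n ≥ log₂(200000) = 17.61
n ≥ 18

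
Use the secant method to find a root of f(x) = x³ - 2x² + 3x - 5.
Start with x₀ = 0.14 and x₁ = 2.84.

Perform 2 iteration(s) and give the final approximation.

f(x) = x³ - 2x² + 3x - 5
x₀ = 0.14, x₁ = 2.84

Secant formula: x_{n+1} = x_n - f(x_n)(x_n - x_{n-1})/(f(x_n) - f(x_{n-1}))

Iteration 1:
  f(0.140000) = -4.616456
  f(2.840000) = 10.295104
  x_2 = 2.840000 - 10.295104×(2.840000 - 0.140000)/(10.295104 - (-4.616456))
       = 0.975890
Iteration 2:
  f(2.840000) = 10.295104
  f(0.975890) = -3.047652
  x_3 = 0.975890 - (-3.047652)×(0.975890 - 2.840000)/(-3.047652 - 10.295104)
       = 1.401676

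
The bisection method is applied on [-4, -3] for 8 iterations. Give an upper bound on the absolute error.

Bisection error bound: |error| ≤ (b-a)/2^n
|error| ≤ (-3 - (-4))/2^8 = 1/2^8
|error| ≤ 0.0039062500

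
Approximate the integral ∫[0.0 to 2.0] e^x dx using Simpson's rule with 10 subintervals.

f(x) = e^x
a = 0.0, b = 2.0, n = 10
h = (b - a)/n = 0.200000

Simpson's rule: (h/3)[f(x₀) + 4f(x₁) + 2f(x₂) + ... + f(xₙ)]

x_0 = 0.0000, f(x_0) = 1.000000, coefficient = 1
x_1 = 0.2000, f(x_1) = 1.221403, coefficient = 4
x_2 = 0.4000, f(x_2) = 1.491825, coefficient = 2
x_3 = 0.6000, f(x_3) = 1.822119, coefficient = 4
x_4 = 0.8000, f(x_4) = 2.225541, coefficient = 2
x_5 = 1.0000, f(x_5) = 2.718282, coefficient = 4
x_6 = 1.2000, f(x_6) = 3.320117, coefficient = 2
x_7 = 1.4000, f(x_7) = 4.055200, coefficient = 4
x_8 = 1.6000, f(x_8) = 4.953032, coefficient = 2
x_9 = 1.8000, f(x_9) = 6.049647, coefficient = 4
x_10 = 2.0000, f(x_10) = 7.389056, coefficient = 1

I ≈ (0.200000/3) × 95.836689 = 6.389113
Exact value: 6.389056
Error: 0.000057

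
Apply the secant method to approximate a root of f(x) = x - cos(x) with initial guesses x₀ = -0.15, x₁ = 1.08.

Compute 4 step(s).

f(x) = x - cos(x)
x₀ = -0.15, x₁ = 1.08

Secant formula: x_{n+1} = x_n - f(x_n)(x_n - x_{n-1})/(f(x_n) - f(x_{n-1}))

Iteration 1:
  f(-0.150000) = -1.138771
  f(1.080000) = 0.608672
  x_2 = 1.080000 - 0.608672×(1.080000 - (-0.150000))/(0.608672 - (-1.138771))
       = 0.651565
Iteration 2:
  f(1.080000) = 0.608672
  f(0.651565) = -0.143571
  x_3 = 0.651565 - (-0.143571)×(0.651565 - 1.080000)/(-0.143571 - 0.608672)
       = 0.733335
Iteration 3:
  f(0.651565) = -0.143571
  f(0.733335) = -0.009612
  x_4 = 0.733335 - (-0.009612)×(0.733335 - 0.651565)/(-0.009612 - (-0.143571))
       = 0.739202
Iteration 4:
  f(0.733335) = -0.009612
  f(0.739202) = 0.000195
  x_5 = 0.739202 - 0.000195×(0.739202 - 0.733335)/(0.000195 - (-0.009612))
       = 0.739085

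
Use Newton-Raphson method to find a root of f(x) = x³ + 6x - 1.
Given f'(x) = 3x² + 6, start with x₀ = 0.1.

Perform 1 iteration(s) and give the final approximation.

f(x) = x³ + 6x - 1
f'(x) = 3x² + 6
x₀ = 0.1

Newton-Raphson formula: x_{n+1} = x_n - f(x_n)/f'(x_n)

Iteration 1:
  f(0.100000) = -0.399000
  f'(0.100000) = 6.030000
  x_1 = 0.100000 - (-0.399000)/6.030000 = 0.166169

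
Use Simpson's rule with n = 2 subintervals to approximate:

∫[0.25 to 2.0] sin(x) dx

f(x) = sin(x)
a = 0.25, b = 2.0, n = 2
h = (b - a)/n = 0.875000

Simpson's rule: (h/3)[f(x₀) + 4f(x₁) + 2f(x₂) + ... + f(xₙ)]

x_0 = 0.2500, f(x_0) = 0.247404, coefficient = 1
x_1 = 1.1250, f(x_1) = 0.902268, coefficient = 4
x_2 = 2.0000, f(x_2) = 0.909297, coefficient = 1

I ≈ (0.875000/3) × 4.765772 = 1.390017
Exact value: 1.385059
Error: 0.004958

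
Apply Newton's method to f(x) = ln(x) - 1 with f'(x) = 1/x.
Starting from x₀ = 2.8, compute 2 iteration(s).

f(x) = ln(x) - 1
f'(x) = 1/x
x₀ = 2.8

Newton-Raphson formula: x_{n+1} = x_n - f(x_n)/f'(x_n)

Iteration 1:
  f(2.800000) = 0.029619
  f'(2.800000) = 0.357143
  x_1 = 2.800000 - 0.029619/0.357143 = 2.717066
Iteration 2:
  f(2.717066) = -0.000448
  f'(2.717066) = 0.368044
  x_2 = 2.717066 - (-0.000448)/0.368044 = 2.718282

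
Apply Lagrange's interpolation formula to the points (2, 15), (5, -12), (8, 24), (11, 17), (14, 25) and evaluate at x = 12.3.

Lagrange interpolation formula:
P(x) = Σ yᵢ × Lᵢ(x)
where Lᵢ(x) = Π_{j≠i} (x - xⱼ)/(xᵢ - xⱼ)

L_0(12.3) = (12.3 - 5)/(2 - 5) × (12.3 - 8)/(2 - 8) × (12.3 - 11)/(2 - 11) × (12.3 - 14)/(2 - 14) = -0.035685
L_1(12.3) = (12.3 - 2)/(5 - 2) × (12.3 - 8)/(5 - 8) × (12.3 - 11)/(5 - 11) × (12.3 - 14)/(5 - 14) = 0.201401
L_2(12.3) = (12.3 - 2)/(8 - 2) × (12.3 - 5)/(8 - 5) × (12.3 - 11)/(8 - 11) × (12.3 - 14)/(8 - 14) = -0.512870
L_3(12.3) = (12.3 - 2)/(11 - 2) × (12.3 - 5)/(11 - 5) × (12.3 - 8)/(11 - 8) × (12.3 - 14)/(11 - 14) = 1.130944
L_4(12.3) = (12.3 - 2)/(14 - 2) × (12.3 - 5)/(14 - 5) × (12.3 - 8)/(14 - 8) × (12.3 - 11)/(14 - 11) = 0.216210

P(12.3) = 15×L_0(12.3) + (-12)×L_1(12.3) + 24×L_2(12.3) + 17×L_3(12.3) + 25×L_4(12.3)
P(12.3) = 9.370329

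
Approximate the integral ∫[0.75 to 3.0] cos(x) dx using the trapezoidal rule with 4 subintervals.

f(x) = cos(x)
a = 0.75, b = 3.0, n = 4
h = (b - a)/n = 0.562500

Trapezoidal rule: (h/2)[f(x₀) + 2f(x₁) + 2f(x₂) + ... + f(xₙ)]

x_0 = 0.7500, f(x_0) = 0.731689, coefficient = 1
x_1 = 1.3125, f(x_1) = 0.255434, coefficient = 2
x_2 = 1.8750, f(x_2) = -0.299534, coefficient = 2
x_3 = 2.4375, f(x_3) = -0.762199, coefficient = 2
x_4 = 3.0000, f(x_4) = -0.989992, coefficient = 1

I ≈ (0.562500/2) × -1.870902 = -0.526191
Exact value: -0.540519
Error: 0.014328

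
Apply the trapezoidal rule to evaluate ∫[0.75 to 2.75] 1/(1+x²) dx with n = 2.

f(x) = 1/(1+x²)
a = 0.75, b = 2.75, n = 2
h = (b - a)/n = 1.000000

Trapezoidal rule: (h/2)[f(x₀) + 2f(x₁) + 2f(x₂) + ... + f(xₙ)]

x_0 = 0.7500, f(x_0) = 0.640000, coefficient = 1
x_1 = 1.7500, f(x_1) = 0.246154, coefficient = 2
x_2 = 2.7500, f(x_2) = 0.116788, coefficient = 1

I ≈ (1.000000/2) × 1.249096 = 0.624548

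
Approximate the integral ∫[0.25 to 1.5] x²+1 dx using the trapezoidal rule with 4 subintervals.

f(x) = x²+1
a = 0.25, b = 1.5, n = 4
h = (b - a)/n = 0.312500

Trapezoidal rule: (h/2)[f(x₀) + 2f(x₁) + 2f(x₂) + ... + f(xₙ)]

x_0 = 0.2500, f(x_0) = 1.062500, coefficient = 1
x_1 = 0.5625, f(x_1) = 1.316406, coefficient = 2
x_2 = 0.8750, f(x_2) = 1.765625, coefficient = 2
x_3 = 1.1875, f(x_3) = 2.410156, coefficient = 2
x_4 = 1.5000, f(x_4) = 3.250000, coefficient = 1

I ≈ (0.312500/2) × 15.296875 = 2.390137
Exact value: 2.369792
Error: 0.020345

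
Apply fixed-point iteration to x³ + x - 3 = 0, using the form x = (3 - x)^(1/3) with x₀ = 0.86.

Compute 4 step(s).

Equation: x³ + x - 3 = 0
Fixed-point form: x = (3 - x)^(1/3)
x₀ = 0.86

x_1 = g(0.860000) = 1.288659
x_2 = g(1.288659) = 1.196131
x_3 = g(1.196131) = 1.217311
x_4 = g(1.217311) = 1.212528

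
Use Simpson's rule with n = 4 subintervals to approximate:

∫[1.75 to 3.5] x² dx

f(x) = x²
a = 1.75, b = 3.5, n = 4
h = (b - a)/n = 0.437500

Simpson's rule: (h/3)[f(x₀) + 4f(x₁) + 2f(x₂) + ... + f(xₙ)]

x_0 = 1.7500, f(x_0) = 3.062500, coefficient = 1
x_1 = 2.1875, f(x_1) = 4.785156, coefficient = 4
x_2 = 2.6250, f(x_2) = 6.890625, coefficient = 2
x_3 = 3.0625, f(x_3) = 9.378906, coefficient = 4
x_4 = 3.5000, f(x_4) = 12.250000, coefficient = 1

I ≈ (0.437500/3) × 85.750000 = 12.505208
Exact value: 12.505208
Error: 0.000000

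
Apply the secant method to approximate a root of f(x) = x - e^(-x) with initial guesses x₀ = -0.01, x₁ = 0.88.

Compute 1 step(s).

f(x) = x - e^(-x)
x₀ = -0.01, x₁ = 0.88

Secant formula: x_{n+1} = x_n - f(x_n)(x_n - x_{n-1})/(f(x_n) - f(x_{n-1}))

Iteration 1:
  f(-0.010000) = -1.020050
  f(0.880000) = 0.465217
  x_2 = 0.880000 - 0.465217×(0.880000 - (-0.010000))/(0.465217 - (-1.020050))
       = 0.601233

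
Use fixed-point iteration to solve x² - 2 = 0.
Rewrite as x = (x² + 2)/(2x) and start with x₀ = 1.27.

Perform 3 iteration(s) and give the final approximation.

Equation: x² - 2 = 0
Fixed-point form: x = (x² + 2)/(2x)
x₀ = 1.27

x_1 = g(1.270000) = 1.422402
x_2 = g(1.422402) = 1.414237
x_3 = g(1.414237) = 1.414214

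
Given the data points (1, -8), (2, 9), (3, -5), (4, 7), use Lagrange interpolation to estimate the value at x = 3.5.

Lagrange interpolation formula:
P(x) = Σ yᵢ × Lᵢ(x)
where Lᵢ(x) = Π_{j≠i} (x - xⱼ)/(xᵢ - xⱼ)

L_0(3.5) = (3.5 - 2)/(1 - 2) × (3.5 - 3)/(1 - 3) × (3.5 - 4)/(1 - 4) = 0.062500
L_1(3.5) = (3.5 - 1)/(2 - 1) × (3.5 - 3)/(2 - 3) × (3.5 - 4)/(2 - 4) = -0.312500
L_2(3.5) = (3.5 - 1)/(3 - 1) × (3.5 - 2)/(3 - 2) × (3.5 - 4)/(3 - 4) = 0.937500
L_3(3.5) = (3.5 - 1)/(4 - 1) × (3.5 - 2)/(4 - 2) × (3.5 - 3)/(4 - 3) = 0.312500

P(3.5) = (-8)×L_0(3.5) + 9×L_1(3.5) + (-5)×L_2(3.5) + 7×L_3(3.5)
P(3.5) = -5.812500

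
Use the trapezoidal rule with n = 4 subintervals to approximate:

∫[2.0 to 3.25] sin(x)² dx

f(x) = sin(x)²
a = 2.0, b = 3.25, n = 4
h = (b - a)/n = 0.312500

Trapezoidal rule: (h/2)[f(x₀) + 2f(x₁) + 2f(x₂) + ... + f(xₙ)]

x_0 = 2.0000, f(x_0) = 0.826822, coefficient = 1
x_1 = 2.3125, f(x_1) = 0.543639, coefficient = 2
x_2 = 2.6250, f(x_2) = 0.243957, coefficient = 2
x_3 = 2.9375, f(x_3) = 0.041079, coefficient = 2
x_4 = 3.2500, f(x_4) = 0.011706, coefficient = 1

I ≈ (0.312500/2) × 2.495878 = 0.389981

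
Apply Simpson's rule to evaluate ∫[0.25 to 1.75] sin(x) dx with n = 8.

f(x) = sin(x)
a = 0.25, b = 1.75, n = 8
h = (b - a)/n = 0.187500

Simpson's rule: (h/3)[f(x₀) + 4f(x₁) + 2f(x₂) + ... + f(xₙ)]

x_0 = 0.2500, f(x_0) = 0.247404, coefficient = 1
x_1 = 0.4375, f(x_1) = 0.423676, coefficient = 4
x_2 = 0.6250, f(x_2) = 0.585097, coefficient = 2
x_3 = 0.8125, f(x_3) = 0.726009, coefficient = 4
x_4 = 1.0000, f(x_4) = 0.841471, coefficient = 2
x_5 = 1.1875, f(x_5) = 0.927437, coefficient = 4
x_6 = 1.3750, f(x_6) = 0.980893, coefficient = 2
x_7 = 1.5625, f(x_7) = 0.999966, coefficient = 4
x_8 = 1.7500, f(x_8) = 0.983986, coefficient = 1

I ≈ (0.187500/3) × 18.354662 = 1.147166
Exact value: 1.147158
Error: 0.000008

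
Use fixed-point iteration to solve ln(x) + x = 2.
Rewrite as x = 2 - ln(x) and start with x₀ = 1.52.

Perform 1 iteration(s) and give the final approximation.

Equation: ln(x) + x = 2
Fixed-point form: x = 2 - ln(x)
x₀ = 1.52

x_1 = g(1.520000) = 1.581290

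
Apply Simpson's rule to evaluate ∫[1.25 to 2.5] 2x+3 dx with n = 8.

f(x) = 2x+3
a = 1.25, b = 2.5, n = 8
h = (b - a)/n = 0.156250

Simpson's rule: (h/3)[f(x₀) + 4f(x₁) + 2f(x₂) + ... + f(xₙ)]

x_0 = 1.2500, f(x_0) = 5.500000, coefficient = 1
x_1 = 1.4062, f(x_1) = 5.812500, coefficient = 4
x_2 = 1.5625, f(x_2) = 6.125000, coefficient = 2
x_3 = 1.7188, f(x_3) = 6.437500, coefficient = 4
x_4 = 1.8750, f(x_4) = 6.750000, coefficient = 2
x_5 = 2.0312, f(x_5) = 7.062500, coefficient = 4
x_6 = 2.1875, f(x_6) = 7.375000, coefficient = 2
x_7 = 2.3438, f(x_7) = 7.687500, coefficient = 4
x_8 = 2.5000, f(x_8) = 8.000000, coefficient = 1

I ≈ (0.156250/3) × 162.000000 = 8.437500
Exact value: 8.437500
Error: 0.000000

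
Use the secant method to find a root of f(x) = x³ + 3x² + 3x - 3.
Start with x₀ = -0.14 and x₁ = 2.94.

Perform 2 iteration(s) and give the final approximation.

f(x) = x³ + 3x² + 3x - 3
x₀ = -0.14, x₁ = 2.94

Secant formula: x_{n+1} = x_n - f(x_n)(x_n - x_{n-1})/(f(x_n) - f(x_{n-1}))

Iteration 1:
  f(-0.140000) = -3.363944
  f(2.940000) = 57.162984
  x_2 = 2.940000 - 57.162984×(2.940000 - (-0.140000))/(57.162984 - (-3.363944))
       = 0.031179
Iteration 2:
  f(2.940000) = 57.162984
  f(0.031179) = -2.903516
  x_3 = 0.031179 - (-2.903516)×(0.031179 - 2.940000)/(-2.903516 - 57.162984)
       = 0.171787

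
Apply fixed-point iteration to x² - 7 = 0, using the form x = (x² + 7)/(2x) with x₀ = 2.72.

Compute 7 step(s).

Equation: x² - 7 = 0
Fixed-point form: x = (x² + 7)/(2x)
x₀ = 2.72

x_1 = g(2.720000) = 2.646765
x_2 = g(2.646765) = 2.645752
x_3 = g(2.645752) = 2.645751
x_4 = g(2.645751) = 2.645751
x_5 = g(2.645751) = 2.645751
x_6 = g(2.645751) = 2.645751
x_7 = g(2.645751) = 2.645751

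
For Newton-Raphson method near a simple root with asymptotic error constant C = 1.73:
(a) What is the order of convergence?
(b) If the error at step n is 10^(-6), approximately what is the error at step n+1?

(a) Newton-Raphson has quadratic (order 2) convergence near simple roots.
    This means |e_{n+1}| ≈ C|e_n|².

(b) With |e_n| = 10^(-6) and C = 1.73:
    |e_{n+1}| ≈ 1.73 × (10^(-6))² = 1.73 × 10^(-12)

(a) 2 (quadratic); (b) |e_{n+1}| ≈ 1.730e-12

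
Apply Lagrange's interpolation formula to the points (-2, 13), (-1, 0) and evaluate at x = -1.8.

Lagrange interpolation formula:
P(x) = Σ yᵢ × Lᵢ(x)
where Lᵢ(x) = Π_{j≠i} (x - xⱼ)/(xᵢ - xⱼ)

L_0(-1.8) = (-1.8 - (-1))/(-2 - (-1)) = 0.800000
L_1(-1.8) = (-1.8 - (-2))/(-1 - (-2)) = 0.200000

P(-1.8) = 13×L_0(-1.8) + 0×L_1(-1.8)
P(-1.8) = 10.400000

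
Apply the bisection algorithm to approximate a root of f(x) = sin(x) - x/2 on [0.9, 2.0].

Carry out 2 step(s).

f(x) = sin(x) - x/2
Initial interval: [0.9, 2.0]

Iteration 1:
  c_1 = (0.900000 + 2.000000)/2 = 1.450000
  f(c_1) = f(1.450000) = 0.267713
  f(a) × f(c) ≥ 0, new interval: [1.450000, 2.000000]
Iteration 2:
  c_2 = (1.450000 + 2.000000)/2 = 1.725000
  f(c_2) = f(1.725000) = 0.125634
  f(a) × f(c) ≥ 0, new interval: [1.725000, 2.000000]

After 2 iteration(s), the approximation is c_2 = 1.725000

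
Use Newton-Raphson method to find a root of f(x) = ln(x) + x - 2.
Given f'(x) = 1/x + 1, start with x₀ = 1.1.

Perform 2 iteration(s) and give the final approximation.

f(x) = ln(x) + x - 2
f'(x) = 1/x + 1
x₀ = 1.1

Newton-Raphson formula: x_{n+1} = x_n - f(x_n)/f'(x_n)

Iteration 1:
  f(1.100000) = -0.804690
  f'(1.100000) = 1.909091
  x_1 = 1.100000 - (-0.804690)/1.909091 = 1.521504
Iteration 2:
  f(1.521504) = -0.058796
  f'(1.521504) = 1.657244
  x_2 = 1.521504 - (-0.058796)/1.657244 = 1.556983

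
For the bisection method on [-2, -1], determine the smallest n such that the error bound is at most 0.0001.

We need (b-a)/2^n ≤ 0.0001
(-1 - (-2))/2^n ≤ 0.0001
1/2^n ≤ 0.0001
2^n ≥ 10000
n ≥ log₂(10000) = 13.29
n ≥ 14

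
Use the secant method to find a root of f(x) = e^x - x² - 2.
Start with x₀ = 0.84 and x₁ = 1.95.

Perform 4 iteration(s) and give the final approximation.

f(x) = e^x - x² - 2
x₀ = 0.84, x₁ = 1.95

Secant formula: x_{n+1} = x_n - f(x_n)(x_n - x_{n-1})/(f(x_n) - f(x_{n-1}))

Iteration 1:
  f(0.840000) = -0.389233
  f(1.950000) = 1.226188
  x_2 = 1.950000 - 1.226188×(1.950000 - 0.840000)/(1.226188 - (-0.389233))
       = 1.107453
Iteration 2:
  f(1.950000) = 1.226188
  f(1.107453) = -0.199813
  x_3 = 1.107453 - (-0.199813)×(1.107453 - 1.950000)/(-0.199813 - 1.226188)
       = 1.225511
Iteration 3:
  f(1.107453) = -0.199813
  f(1.225511) = -0.095971
  x_4 = 1.225511 - (-0.095971)×(1.225511 - 1.107453)/(-0.095971 - (-0.199813))
       = 1.334621
Iteration 4:
  f(1.225511) = -0.095971
  f(1.334621) = 0.017343
  x_5 = 1.334621 - 0.017343×(1.334621 - 1.225511)/(0.017343 - (-0.095971))
       = 1.317922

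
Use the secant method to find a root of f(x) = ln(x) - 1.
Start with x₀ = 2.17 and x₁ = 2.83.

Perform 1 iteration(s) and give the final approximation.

f(x) = ln(x) - 1
x₀ = 2.17, x₁ = 2.83

Secant formula: x_{n+1} = x_n - f(x_n)(x_n - x_{n-1})/(f(x_n) - f(x_{n-1}))

Iteration 1:
  f(2.170000) = -0.225273
  f(2.830000) = 0.040277
  x_2 = 2.830000 - 0.040277×(2.830000 - 2.170000)/(0.040277 - (-0.225273))
       = 2.729896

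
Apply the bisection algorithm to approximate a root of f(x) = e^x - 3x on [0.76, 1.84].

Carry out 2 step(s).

f(x) = e^x - 3x
Initial interval: [0.76, 1.84]

Iteration 1:
  c_1 = (0.760000 + 1.840000)/2 = 1.300000
  f(c_1) = f(1.300000) = -0.230703
  f(a) × f(c) ≥ 0, new interval: [1.300000, 1.840000]
Iteration 2:
  c_2 = (1.300000 + 1.840000)/2 = 1.570000
  f(c_2) = f(1.570000) = 0.096648
  f(a) × f(c) < 0, new interval: [1.300000, 1.570000]

After 2 iteration(s), the approximation is c_2 = 1.570000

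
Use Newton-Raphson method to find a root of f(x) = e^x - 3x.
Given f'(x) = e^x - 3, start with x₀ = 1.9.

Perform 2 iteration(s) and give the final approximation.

f(x) = e^x - 3x
f'(x) = e^x - 3
x₀ = 1.9

Newton-Raphson formula: x_{n+1} = x_n - f(x_n)/f'(x_n)

Iteration 1:
  f(1.900000) = 0.985894
  f'(1.900000) = 3.685894
  x_1 = 1.900000 - 0.985894/3.685894 = 1.632522
Iteration 2:
  f(1.632522) = 0.219198
  f'(1.632522) = 2.116765
  x_2 = 1.632522 - 0.219198/2.116765 = 1.528969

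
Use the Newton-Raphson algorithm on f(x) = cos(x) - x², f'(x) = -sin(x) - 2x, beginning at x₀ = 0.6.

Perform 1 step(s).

f(x) = cos(x) - x²
f'(x) = -sin(x) - 2x
x₀ = 0.6

Newton-Raphson formula: x_{n+1} = x_n - f(x_n)/f'(x_n)

Iteration 1:
  f(0.600000) = 0.465336
  f'(0.600000) = -1.764642
  x_1 = 0.600000 - 0.465336/(-1.764642) = 0.863700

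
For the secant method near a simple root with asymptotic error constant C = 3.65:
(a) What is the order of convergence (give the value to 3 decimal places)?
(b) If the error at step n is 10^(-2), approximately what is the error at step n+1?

(a) Secant method has superlinear convergence with order φ = (1+√5)/2 ≈ 1.618.
    This means |e_{n+1}| ≈ C|e_n|^1.618.

(b) With |e_n| = 10^(-2) and C = 3.65:
    |e_{n+1}| ≈ 3.65 × (10^(-2))^1.618 = 3.65 × 10^(-3.24)

(a) ≈ 1.618 (golden ratio); (b) |e_{n+1}| ≈ 2.119e-03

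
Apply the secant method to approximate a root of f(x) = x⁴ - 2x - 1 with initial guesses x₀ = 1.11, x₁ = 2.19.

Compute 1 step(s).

f(x) = x⁴ - 2x - 1
x₀ = 1.11, x₁ = 2.19

Secant formula: x_{n+1} = x_n - f(x_n)(x_n - x_{n-1})/(f(x_n) - f(x_{n-1}))

Iteration 1:
  f(1.110000) = -1.701930
  f(2.190000) = 17.622575
  x_2 = 2.190000 - 17.622575×(2.190000 - 1.110000)/(17.622575 - (-1.701930))
       = 1.205117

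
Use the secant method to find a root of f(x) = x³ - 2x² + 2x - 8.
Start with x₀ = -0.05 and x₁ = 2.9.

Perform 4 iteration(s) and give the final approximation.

f(x) = x³ - 2x² + 2x - 8
x₀ = -0.05, x₁ = 2.9

Secant formula: x_{n+1} = x_n - f(x_n)(x_n - x_{n-1})/(f(x_n) - f(x_{n-1}))

Iteration 1:
  f(-0.050000) = -8.105125
  f(2.900000) = 5.369000
  x_2 = 2.900000 - 5.369000×(2.900000 - (-0.050000))/(5.369000 - (-8.105125))
       = 1.724521
Iteration 2:
  f(2.900000) = 5.369000
  f(1.724521) = -5.370225
  x_3 = 1.724521 - (-5.370225)×(1.724521 - 2.900000)/(-5.370225 - 5.369000)
       = 2.312328
Iteration 3:
  f(1.724521) = -5.370225
  f(2.312328) = -1.705374
  x_4 = 2.312328 - (-1.705374)×(2.312328 - 1.724521)/(-1.705374 - (-5.370225))
       = 2.585853
Iteration 4:
  f(2.312328) = -1.705374
  f(2.585853) = 1.089090
  x_5 = 2.585853 - 1.089090×(2.585853 - 2.312328)/(1.089090 - (-1.705374))
       = 2.479251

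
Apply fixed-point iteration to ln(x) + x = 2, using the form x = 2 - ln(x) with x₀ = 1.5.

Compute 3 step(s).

Equation: ln(x) + x = 2
Fixed-point form: x = 2 - ln(x)
x₀ = 1.5

x_1 = g(1.500000) = 1.594535
x_2 = g(1.594535) = 1.533418
x_3 = g(1.533418) = 1.572501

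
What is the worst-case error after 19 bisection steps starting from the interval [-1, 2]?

Bisection error bound: |error| ≤ (b-a)/2^n
|error| ≤ (2 - (-1))/2^19 = 3/2^19
|error| ≤ 0.0000057220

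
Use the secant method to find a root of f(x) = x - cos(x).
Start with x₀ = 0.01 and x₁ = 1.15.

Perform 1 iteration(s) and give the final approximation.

f(x) = x - cos(x)
x₀ = 0.01, x₁ = 1.15

Secant formula: x_{n+1} = x_n - f(x_n)(x_n - x_{n-1})/(f(x_n) - f(x_{n-1}))

Iteration 1:
  f(0.010000) = -0.989950
  f(1.150000) = 0.741513
  x_2 = 1.150000 - 0.741513×(1.150000 - 0.010000)/(0.741513 - (-0.989950))
       = 0.661786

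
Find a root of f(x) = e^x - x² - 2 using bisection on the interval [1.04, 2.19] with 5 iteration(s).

f(x) = e^x - x² - 2
Initial interval: [1.04, 2.19]

Iteration 1:
  c_1 = (1.040000 + 2.190000)/2 = 1.615000
  f(c_1) = f(1.615000) = 0.419663
  f(a) × f(c) < 0, new interval: [1.040000, 1.615000]
Iteration 2:
  c_2 = (1.040000 + 1.615000)/2 = 1.327500
  f(c_2) = f(1.327500) = 0.009346
  f(a) × f(c) < 0, new interval: [1.040000, 1.327500]
Iteration 3:
  c_3 = (1.040000 + 1.327500)/2 = 1.183750
  f(c_3) = f(1.183750) = -0.134663
  f(a) × f(c) ≥ 0, new interval: [1.183750, 1.327500]
Iteration 4:
  c_4 = (1.183750 + 1.327500)/2 = 1.255625
  f(c_4) = f(1.255625) = -0.066563
  f(a) × f(c) ≥ 0, new interval: [1.255625, 1.327500]
Iteration 5:
  c_5 = (1.255625 + 1.327500)/2 = 1.291563
  f(c_5) = f(1.291563) = -0.029666
  f(a) × f(c) ≥ 0, new interval: [1.291563, 1.327500]

After 5 iteration(s), the approximation is c_5 = 1.291563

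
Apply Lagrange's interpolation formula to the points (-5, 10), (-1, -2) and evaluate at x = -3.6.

Lagrange interpolation formula:
P(x) = Σ yᵢ × Lᵢ(x)
where Lᵢ(x) = Π_{j≠i} (x - xⱼ)/(xᵢ - xⱼ)

L_0(-3.6) = (-3.6 - (-1))/(-5 - (-1)) = 0.650000
L_1(-3.6) = (-3.6 - (-5))/(-1 - (-5)) = 0.350000

P(-3.6) = 10×L_0(-3.6) + (-2)×L_1(-3.6)
P(-3.6) = 5.800000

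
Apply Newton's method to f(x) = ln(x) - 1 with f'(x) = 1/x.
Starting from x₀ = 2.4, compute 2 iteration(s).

f(x) = ln(x) - 1
f'(x) = 1/x
x₀ = 2.4

Newton-Raphson formula: x_{n+1} = x_n - f(x_n)/f'(x_n)

Iteration 1:
  f(2.400000) = -0.124531
  f'(2.400000) = 0.416667
  x_1 = 2.400000 - (-0.124531)/0.416667 = 2.698875
Iteration 2:
  f(2.698875) = -0.007165
  f'(2.698875) = 0.370525
  x_2 = 2.698875 - (-0.007165)/0.370525 = 2.718212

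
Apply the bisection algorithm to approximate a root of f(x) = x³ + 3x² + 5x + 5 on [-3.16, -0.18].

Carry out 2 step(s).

f(x) = x³ + 3x² + 5x + 5
Initial interval: [-3.16, -0.18]

Iteration 1:
  c_1 = (-3.160000 + (-0.180000))/2 = -1.670000
  f(c_1) = f(-1.670000) = 0.359237
  f(a) × f(c) < 0, new interval: [-3.160000, -1.670000]
Iteration 2:
  c_2 = (-3.160000 + (-1.670000))/2 = -2.415000
  f(c_2) = f(-2.415000) = -3.663148
  f(a) × f(c) ≥ 0, new interval: [-2.415000, -1.670000]

After 2 iteration(s), the approximation is c_2 = -2.415000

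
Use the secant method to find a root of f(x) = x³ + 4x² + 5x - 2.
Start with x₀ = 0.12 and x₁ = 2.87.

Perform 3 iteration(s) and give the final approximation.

f(x) = x³ + 4x² + 5x - 2
x₀ = 0.12, x₁ = 2.87

Secant formula: x_{n+1} = x_n - f(x_n)(x_n - x_{n-1})/(f(x_n) - f(x_{n-1}))

Iteration 1:
  f(0.120000) = -1.340672
  f(2.870000) = 68.937503
  x_2 = 2.870000 - 68.937503×(2.870000 - 0.120000)/(68.937503 - (-1.340672))
       = 0.172461
Iteration 2:
  f(2.870000) = 68.937503
  f(0.172461) = -1.013596
  x_3 = 0.172461 - (-1.013596)×(0.172461 - 2.870000)/(-1.013596 - 68.937503)
       = 0.211548
Iteration 3:
  f(0.172461) = -1.013596
  f(0.211548) = -0.753780
  x_4 = 0.211548 - (-0.753780)×(0.211548 - 0.172461)/(-0.753780 - (-1.013596))
       = 0.324950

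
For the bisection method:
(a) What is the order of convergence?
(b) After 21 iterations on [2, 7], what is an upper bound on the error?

(a) Bisection has linear (order 1) convergence; the error is halved each step.

(b) Error bound = (b-a)/2^n = (7 - 2)/2^{21}
    = 5/2^{21}

(a) 1 (linear); (b) error ≤ 2.38e-06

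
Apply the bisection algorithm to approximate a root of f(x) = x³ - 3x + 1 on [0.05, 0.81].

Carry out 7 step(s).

f(x) = x³ - 3x + 1
Initial interval: [0.05, 0.81]

Iteration 1:
  c_1 = (0.050000 + 0.810000)/2 = 0.430000
  f(c_1) = f(0.430000) = -0.210493
  f(a) × f(c) < 0, new interval: [0.050000, 0.430000]
Iteration 2:
  c_2 = (0.050000 + 0.430000)/2 = 0.240000
  f(c_2) = f(0.240000) = 0.293824
  f(a) × f(c) ≥ 0, new interval: [0.240000, 0.430000]
Iteration 3:
  c_3 = (0.240000 + 0.430000)/2 = 0.335000
  f(c_3) = f(0.335000) = 0.032595
  f(a) × f(c) ≥ 0, new interval: [0.335000, 0.430000]
Iteration 4:
  c_4 = (0.335000 + 0.430000)/2 = 0.382500
  f(c_4) = f(0.382500) = -0.091538
  f(a) × f(c) < 0, new interval: [0.335000, 0.382500]
Iteration 5:
  c_5 = (0.335000 + 0.382500)/2 = 0.358750
  f(c_5) = f(0.358750) = -0.030078
  f(a) × f(c) < 0, new interval: [0.335000, 0.358750]
Iteration 6:
  c_6 = (0.335000 + 0.358750)/2 = 0.346875
  f(c_6) = f(0.346875) = 0.001112
  f(a) × f(c) ≥ 0, new interval: [0.346875, 0.358750]
Iteration 7:
  c_7 = (0.346875 + 0.358750)/2 = 0.352813
  f(c_7) = f(0.352813) = -0.014521
  f(a) × f(c) < 0, new interval: [0.346875, 0.352813]

After 7 iteration(s), the approximation is c_7 = 0.352813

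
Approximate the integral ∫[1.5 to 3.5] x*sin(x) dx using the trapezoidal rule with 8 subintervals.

f(x) = x*sin(x)
a = 1.5, b = 3.5, n = 8
h = (b - a)/n = 0.250000

Trapezoidal rule: (h/2)[f(x₀) + 2f(x₁) + 2f(x₂) + ... + f(xₙ)]

x_0 = 1.5000, f(x_0) = 1.496242, coefficient = 1
x_1 = 1.7500, f(x_1) = 1.721975, coefficient = 2
x_2 = 2.0000, f(x_2) = 1.818595, coefficient = 2
x_3 = 2.2500, f(x_3) = 1.750665, coefficient = 2
x_4 = 2.5000, f(x_4) = 1.496180, coefficient = 2
x_5 = 2.7500, f(x_5) = 1.049568, coefficient = 2
x_6 = 3.0000, f(x_6) = 0.423360, coefficient = 2
x_7 = 3.2500, f(x_7) = -0.351634, coefficient = 2
x_8 = 3.5000, f(x_8) = -1.227741, coefficient = 1

I ≈ (0.250000/2) × 16.085919 = 2.010740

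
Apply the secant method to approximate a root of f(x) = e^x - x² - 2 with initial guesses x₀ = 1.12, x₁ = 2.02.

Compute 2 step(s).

f(x) = e^x - x² - 2
x₀ = 1.12, x₁ = 2.02

Secant formula: x_{n+1} = x_n - f(x_n)(x_n - x_{n-1})/(f(x_n) - f(x_{n-1}))

Iteration 1:
  f(1.120000) = -0.189546
  f(2.020000) = 1.457925
  x_2 = 2.020000 - 1.457925×(2.020000 - 1.120000)/(1.457925 - (-0.189546))
       = 1.223547
Iteration 2:
  f(2.020000) = 1.457925
  f(1.223547) = -0.097844
  x_3 = 1.223547 - (-0.097844)×(1.223547 - 2.020000)/(-0.097844 - 1.457925)
       = 1.273637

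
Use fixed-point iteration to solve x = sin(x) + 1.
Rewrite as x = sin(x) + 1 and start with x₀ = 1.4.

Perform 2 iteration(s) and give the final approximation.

Equation: x = sin(x) + 1
Fixed-point form: x = sin(x) + 1
x₀ = 1.4

x_1 = g(1.400000) = 1.985450
x_2 = g(1.985450) = 1.915256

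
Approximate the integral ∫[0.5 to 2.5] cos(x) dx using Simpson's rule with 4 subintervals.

f(x) = cos(x)
a = 0.5, b = 2.5, n = 4
h = (b - a)/n = 0.500000

Simpson's rule: (h/3)[f(x₀) + 4f(x₁) + 2f(x₂) + ... + f(xₙ)]

x_0 = 0.5000, f(x_0) = 0.877583, coefficient = 1
x_1 = 1.0000, f(x_1) = 0.540302, coefficient = 4
x_2 = 1.5000, f(x_2) = 0.070737, coefficient = 2
x_3 = 2.0000, f(x_3) = -0.416147, coefficient = 4
x_4 = 2.5000, f(x_4) = -0.801144, coefficient = 1

I ≈ (0.500000/3) × 0.714535 = 0.119089
Exact value: 0.119047
Error: 0.000043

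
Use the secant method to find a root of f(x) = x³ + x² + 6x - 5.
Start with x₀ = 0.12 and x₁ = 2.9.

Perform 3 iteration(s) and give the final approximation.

f(x) = x³ + x² + 6x - 5
x₀ = 0.12, x₁ = 2.9

Secant formula: x_{n+1} = x_n - f(x_n)(x_n - x_{n-1})/(f(x_n) - f(x_{n-1}))

Iteration 1:
  f(0.120000) = -4.263872
  f(2.900000) = 45.199000
  x_2 = 2.900000 - 45.199000×(2.900000 - 0.120000)/(45.199000 - (-4.263872))
       = 0.359646
Iteration 2:
  f(2.900000) = 45.199000
  f(0.359646) = -2.666262
  x_3 = 0.359646 - (-2.666262)×(0.359646 - 2.900000)/(-2.666262 - 45.199000)
       = 0.501152
Iteration 3:
  f(0.359646) = -2.666262
  f(0.501152) = -1.616066
  x_4 = 0.501152 - (-1.616066)×(0.501152 - 0.359646)/(-1.616066 - (-2.666262))
       = 0.718906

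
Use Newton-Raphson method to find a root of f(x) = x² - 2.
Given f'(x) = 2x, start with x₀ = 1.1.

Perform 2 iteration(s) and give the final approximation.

f(x) = x² - 2
f'(x) = 2x
x₀ = 1.1

Newton-Raphson formula: x_{n+1} = x_n - f(x_n)/f'(x_n)

Iteration 1:
  f(1.100000) = -0.790000
  f'(1.100000) = 2.200000
  x_1 = 1.100000 - (-0.790000)/2.200000 = 1.459091
Iteration 2:
  f(1.459091) = 0.128946
  f'(1.459091) = 2.918182
  x_2 = 1.459091 - 0.128946/2.918182 = 1.414904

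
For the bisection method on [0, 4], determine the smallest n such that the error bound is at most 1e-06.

We need (b-a)/2^n ≤ 1e-06
(4 - 0)/2^n ≤ 1e-06
4/2^n ≤ 1e-06
2^n ≥ 4000000
n ≥ log₂(4000000) = 21.93
n ≥ 22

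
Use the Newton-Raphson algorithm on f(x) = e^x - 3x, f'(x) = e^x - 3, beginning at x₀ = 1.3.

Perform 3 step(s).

f(x) = e^x - 3x
f'(x) = e^x - 3
x₀ = 1.3

Newton-Raphson formula: x_{n+1} = x_n - f(x_n)/f'(x_n)

Iteration 1:
  f(1.300000) = -0.230703
  f'(1.300000) = 0.669297
  x_1 = 1.300000 - (-0.230703)/0.669297 = 1.644695
Iteration 2:
  f(1.644695) = 0.245345
  f'(1.644695) = 2.179431
  x_2 = 1.644695 - 0.245345/2.179431 = 1.532122
Iteration 3:
  f(1.532122) = 0.031621
  f'(1.532122) = 1.627987
  x_3 = 1.532122 - 0.031621/1.627987 = 1.512699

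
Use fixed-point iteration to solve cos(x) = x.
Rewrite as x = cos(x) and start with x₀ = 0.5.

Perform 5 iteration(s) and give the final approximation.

Equation: cos(x) = x
Fixed-point form: x = cos(x)
x₀ = 0.5

x_1 = g(0.500000) = 0.877583
x_2 = g(0.877583) = 0.639012
x_3 = g(0.639012) = 0.802685
x_4 = g(0.802685) = 0.694778
x_5 = g(0.694778) = 0.768196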